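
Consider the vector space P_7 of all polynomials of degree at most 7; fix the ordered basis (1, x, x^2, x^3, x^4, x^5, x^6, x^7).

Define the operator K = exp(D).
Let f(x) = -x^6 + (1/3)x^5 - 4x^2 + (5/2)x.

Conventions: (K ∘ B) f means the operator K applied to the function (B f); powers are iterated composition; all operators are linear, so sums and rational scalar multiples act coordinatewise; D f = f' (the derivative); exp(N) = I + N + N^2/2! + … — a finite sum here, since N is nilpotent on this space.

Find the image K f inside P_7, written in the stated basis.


order-1 term: -6x^5 + (5/3)x^4 - 8x + 5/2
order-2 term: -15x^4 + (10/3)x^3 - 4
order-3 term: -20x^3 + (10/3)x^2
order-4 term: -15x^2 + (5/3)x
order-5 term: -6x + 1/3
order-6 term: -1
the series for exp(D) f terminates at order 6
exp(D) f = -x^6 - (17/3)x^5 - (40/3)x^4 - (50/3)x^3 - (47/3)x^2 - (59/6)x - 13/6

g(x) = -x^6 - (17/3)x^5 - (40/3)x^4 - (50/3)x^3 - (47/3)x^2 - (59/6)x - 13/6


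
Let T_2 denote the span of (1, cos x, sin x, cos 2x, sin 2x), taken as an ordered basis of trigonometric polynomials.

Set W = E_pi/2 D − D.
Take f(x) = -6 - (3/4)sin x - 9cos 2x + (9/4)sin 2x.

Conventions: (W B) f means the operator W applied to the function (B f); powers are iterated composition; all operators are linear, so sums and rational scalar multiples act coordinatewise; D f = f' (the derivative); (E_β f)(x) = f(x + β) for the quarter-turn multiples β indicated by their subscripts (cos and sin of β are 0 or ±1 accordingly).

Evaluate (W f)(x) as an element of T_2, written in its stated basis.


D f = -(3/4)cos x + (9/2)cos 2x + 18sin 2x
E_pi/2 D f = (3/4)sin x - (9/2)cos 2x - 18sin 2x
D f = -(3/4)cos x + (9/2)cos 2x + 18sin 2x
(-D) f = (3/4)cos x - (9/2)cos 2x - 18sin 2x
(E_pi/2 D − D) f = (3/4)cos x + (3/4)sin x - 9cos 2x - 36sin 2x

g(x) = (3/4)cos x + (3/4)sin x - 9cos 2x - 36sin 2x


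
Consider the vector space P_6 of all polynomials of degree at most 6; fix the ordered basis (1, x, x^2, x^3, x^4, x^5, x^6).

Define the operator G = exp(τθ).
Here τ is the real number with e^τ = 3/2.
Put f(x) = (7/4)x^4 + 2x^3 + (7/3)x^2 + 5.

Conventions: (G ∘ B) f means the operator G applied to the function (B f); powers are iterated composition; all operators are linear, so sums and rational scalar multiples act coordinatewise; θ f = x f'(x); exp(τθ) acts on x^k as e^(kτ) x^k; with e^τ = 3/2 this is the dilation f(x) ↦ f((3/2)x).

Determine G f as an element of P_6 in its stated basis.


exp(τθ) x^k = e^(kτ) x^k; with e^τ = 3/2 this sends x^k to (3/2)^k x^k
x^2 ↦ 9/4 x^2
x^3 ↦ 27/8 x^3
x^4 ↦ 81/16 x^4
applying this coordinatewise to f: exp(τθ) f = (567/64)x^4 + (27/4)x^3 + (21/4)x^2 + 5

g(x) = (567/64)x^4 + (27/4)x^3 + (21/4)x^2 + 5


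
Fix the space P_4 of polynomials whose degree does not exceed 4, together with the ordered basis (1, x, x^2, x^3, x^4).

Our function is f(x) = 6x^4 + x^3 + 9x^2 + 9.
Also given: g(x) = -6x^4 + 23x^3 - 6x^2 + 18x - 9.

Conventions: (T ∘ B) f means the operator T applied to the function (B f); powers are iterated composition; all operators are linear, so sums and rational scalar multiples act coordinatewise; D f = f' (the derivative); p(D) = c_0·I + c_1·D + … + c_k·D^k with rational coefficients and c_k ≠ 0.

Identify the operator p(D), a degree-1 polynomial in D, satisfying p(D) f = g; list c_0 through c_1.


D^0 f = 6x^4 + x^3 + 9x^2 + 9
D^1 f = 24x^3 + 3x^2 + 18x
matching coefficients of g against c_0 f + c_1 Df + … from the top degree down determines the c_i
solution: c_0 = -1, c_1 = 1

c_0 = -1, c_1 = 1


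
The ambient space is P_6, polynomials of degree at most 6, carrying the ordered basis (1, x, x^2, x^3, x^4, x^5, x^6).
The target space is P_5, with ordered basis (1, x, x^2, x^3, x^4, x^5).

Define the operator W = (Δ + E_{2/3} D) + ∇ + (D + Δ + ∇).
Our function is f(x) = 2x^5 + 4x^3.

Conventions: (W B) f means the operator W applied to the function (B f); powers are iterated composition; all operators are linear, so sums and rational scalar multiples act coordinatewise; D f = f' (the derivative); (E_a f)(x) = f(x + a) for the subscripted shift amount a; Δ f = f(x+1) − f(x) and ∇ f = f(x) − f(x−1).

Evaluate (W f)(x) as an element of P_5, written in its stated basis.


the image equals g(x) = 60x^4 + (80/3)x^3 + (536/3)x^2 + (752/27)x + 2536/81

Δ f = 10x^4 + 20x^3 + 32x^2 + 22x + 6
D f = 10x^4 + 12x^2
E_{2/3} D f = 10x^4 + (80/3)x^3 + (116/3)x^2 + (752/27)x + 592/81
(Δ + E_{2/3} D) f = 20x^4 + (140/3)x^3 + (212/3)x^2 + (1346/27)x + 1078/81
∇ f = 10x^4 - 20x^3 + 32x^2 - 22x + 6
D f = 10x^4 + 12x^2
Δ f = 10x^4 + 20x^3 + 32x^2 + 22x + 6
∇ f = 10x^4 - 20x^3 + 32x^2 - 22x + 6
(D + Δ + ∇) f = 30x^4 + 76x^2 + 12
((Δ + E_{2/3} D) + ∇ + (D + Δ + ∇)) f = 60x^4 + (80/3)x^3 + (536/3)x^2 + (752/27)x + 2536/81


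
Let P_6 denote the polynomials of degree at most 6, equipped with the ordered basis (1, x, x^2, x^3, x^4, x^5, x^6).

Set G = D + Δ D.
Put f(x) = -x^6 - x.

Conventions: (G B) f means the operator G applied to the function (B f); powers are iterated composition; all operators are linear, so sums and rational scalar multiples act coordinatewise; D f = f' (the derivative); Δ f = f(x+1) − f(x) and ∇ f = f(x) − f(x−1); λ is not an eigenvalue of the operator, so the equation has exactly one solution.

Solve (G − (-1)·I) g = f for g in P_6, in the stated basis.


write g with unknown coordinates in the stated basis and equate coefficients in (G − (-1)·I) g = f
solving from the highest basis element down gives g = -x^6 + 6x^5 - 60x^3 + 60x^2 + 149x - 113
check: G g = -6x^5 + 60x^3 - 60x^2 - 150x + 113
so G g − (-1)·g = -x^6 - x = f ✓

the result is g(x) = -x^6 + 6x^5 - 60x^3 + 60x^2 + 149x - 113


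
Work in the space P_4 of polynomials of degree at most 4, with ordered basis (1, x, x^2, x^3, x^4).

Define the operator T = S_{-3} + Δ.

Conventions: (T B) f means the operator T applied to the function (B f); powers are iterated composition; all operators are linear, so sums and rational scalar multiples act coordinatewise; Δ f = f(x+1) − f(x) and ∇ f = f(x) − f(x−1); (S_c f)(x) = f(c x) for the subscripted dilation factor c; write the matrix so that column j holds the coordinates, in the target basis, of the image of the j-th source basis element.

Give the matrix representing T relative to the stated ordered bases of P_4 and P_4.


image of 1: 1
image of x: -3x + 1
image of x^2: 9x^2 + 2x + 1
image of x^3: -27x^3 + 3x^2 + 3x + 1
image of x^4: 81x^4 + 4x^3 + 6x^2 + 4x + 1
each image's coordinates form column j of the matrix

the matrix is [[1, 1, 1, 1, 1]; [0, -3, 2, 3, 4]; [0, 0, 9, 3, 6]; [0, 0, 0, -27, 4]; [0, 0, 0, 0, 81]] (rows listed top to bottom)


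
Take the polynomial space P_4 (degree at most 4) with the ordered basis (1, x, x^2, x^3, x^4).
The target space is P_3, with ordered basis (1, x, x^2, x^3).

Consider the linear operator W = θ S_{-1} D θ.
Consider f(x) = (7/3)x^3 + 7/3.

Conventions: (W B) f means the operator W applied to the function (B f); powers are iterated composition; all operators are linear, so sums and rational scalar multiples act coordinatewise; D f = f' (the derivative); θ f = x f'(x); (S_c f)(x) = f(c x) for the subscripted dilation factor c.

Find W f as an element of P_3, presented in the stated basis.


g(x) = 42x^2

θ f = 7x^3
D θ f = 21x^2
S_{-1} D θ f = 21x^2
θ (S_{-1} D θ) f = 42x^2


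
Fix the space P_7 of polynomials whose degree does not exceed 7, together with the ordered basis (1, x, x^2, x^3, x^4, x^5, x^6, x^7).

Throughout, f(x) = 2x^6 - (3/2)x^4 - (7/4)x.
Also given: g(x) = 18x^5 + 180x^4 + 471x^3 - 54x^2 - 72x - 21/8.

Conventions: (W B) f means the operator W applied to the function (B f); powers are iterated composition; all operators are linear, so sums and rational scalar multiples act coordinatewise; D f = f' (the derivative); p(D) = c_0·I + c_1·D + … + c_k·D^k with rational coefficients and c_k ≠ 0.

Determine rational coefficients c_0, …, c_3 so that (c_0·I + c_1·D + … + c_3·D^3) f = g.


D^0 f = 2x^6 - (3/2)x^4 - (7/4)x
D^1 f = 12x^5 - 6x^3 - 7/4
D^2 f = 60x^4 - 18x^2
D^3 f = 240x^3 - 36x
matching coefficients of g against c_0 f + c_1 Df + … from the top degree down determines the c_i
solution: c_0 = 0, c_1 = 3/2, c_2 = 3, c_3 = 2

c_0 = 0, c_1 = 3/2, c_2 = 3, c_3 = 2


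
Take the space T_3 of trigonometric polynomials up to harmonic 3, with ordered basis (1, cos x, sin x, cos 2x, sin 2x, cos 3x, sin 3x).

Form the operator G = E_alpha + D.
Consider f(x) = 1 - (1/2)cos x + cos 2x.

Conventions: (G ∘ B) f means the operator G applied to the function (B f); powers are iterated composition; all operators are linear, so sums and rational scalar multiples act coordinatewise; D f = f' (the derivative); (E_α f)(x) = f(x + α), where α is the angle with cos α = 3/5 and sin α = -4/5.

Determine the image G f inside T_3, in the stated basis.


E_alpha f = 1 - (3/10)cos x - (2/5)sin x - (7/25)cos 2x + (24/25)sin 2x
D f = (1/2)sin x - 2sin 2x
(E_alpha + D) f = 1 - (3/10)cos x + (1/10)sin x - (7/25)cos 2x - (26/25)sin 2x

the image equals g(x) = 1 - (3/10)cos x + (1/10)sin x - (7/25)cos 2x - (26/25)sin 2x


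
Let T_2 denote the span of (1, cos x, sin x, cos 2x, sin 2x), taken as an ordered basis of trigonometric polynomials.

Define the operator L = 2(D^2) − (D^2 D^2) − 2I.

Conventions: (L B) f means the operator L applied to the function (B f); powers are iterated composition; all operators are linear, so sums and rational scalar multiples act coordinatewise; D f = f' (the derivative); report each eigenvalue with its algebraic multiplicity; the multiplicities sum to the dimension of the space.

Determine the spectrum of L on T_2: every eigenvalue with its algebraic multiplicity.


λ = -26 (multiplicity 2), λ = -5 (multiplicity 2), λ = -2 (multiplicity 1)

image of 1: -2
image of cos x: -5cos x
image of sin x: -5sin x
image of cos 2x: -26cos 2x
image of sin 2x: -26sin 2x
the matrix is diagonal; its diagonal is (-2, -5, -5, -26, -26)
for a triangular matrix the eigenvalues are the diagonal entries, with algebraic multiplicity their repetition count


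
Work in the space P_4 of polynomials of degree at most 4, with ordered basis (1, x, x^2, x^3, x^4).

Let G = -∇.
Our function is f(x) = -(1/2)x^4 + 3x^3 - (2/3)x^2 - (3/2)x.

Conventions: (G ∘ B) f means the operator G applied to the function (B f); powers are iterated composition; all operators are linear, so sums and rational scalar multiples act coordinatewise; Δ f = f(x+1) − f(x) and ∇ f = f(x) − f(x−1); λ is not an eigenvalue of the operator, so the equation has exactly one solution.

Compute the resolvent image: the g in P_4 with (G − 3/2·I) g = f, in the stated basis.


write g with unknown coordinates in the stated basis and equate coefficients in (G − 3/2·I) g = f
solving from the highest basis element down gives g = (1/3)x^4 - (26/9)x^3 + (68/9)x^2 - (425/27)x + 1432/81
check: G g = -(4/3)x^3 + (32/3)x^2 - (226/9)x + 716/27
so G g − 3/2·g = -(1/2)x^4 + 3x^3 - (2/3)x^2 - (3/2)x = f ✓

the result is g(x) = (1/3)x^4 - (26/9)x^3 + (68/9)x^2 - (425/27)x + 1432/81


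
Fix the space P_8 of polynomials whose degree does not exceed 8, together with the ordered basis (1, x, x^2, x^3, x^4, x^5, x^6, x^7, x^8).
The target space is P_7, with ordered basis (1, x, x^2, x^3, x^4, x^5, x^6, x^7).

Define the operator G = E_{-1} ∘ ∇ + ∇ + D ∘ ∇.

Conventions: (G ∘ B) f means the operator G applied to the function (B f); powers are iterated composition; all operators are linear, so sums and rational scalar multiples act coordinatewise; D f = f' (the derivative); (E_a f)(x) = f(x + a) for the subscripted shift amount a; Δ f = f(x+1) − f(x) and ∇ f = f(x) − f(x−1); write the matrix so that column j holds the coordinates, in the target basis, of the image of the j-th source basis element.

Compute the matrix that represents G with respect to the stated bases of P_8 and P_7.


image of 1: 0
image of x: 2
image of x^2: 4x - 2
image of x^3: 6x^2 - 6x + 5
image of x^4: 8x^3 - 12x^2 + 20x - 12
image of x^5: 10x^4 - 20x^3 + 50x^2 - 60x + 27
image of x^6: 12x^5 - 30x^4 + 100x^3 - 180x^2 + 162x - 58
image of x^7: 14x^6 - 42x^5 + 175x^4 - 420x^3 + 567x^2 - 406x + 121
image of x^8: 16x^7 - 56x^6 + 280x^5 - 840x^4 + 1512x^3 - 1624x^2 + 968x - 248
each image's coordinates form column j of the matrix

the matrix is [[0, 2, -2, 5, -12, 27, -58, 121, -248]; [0, 0, 4, -6, 20, -60, 162, -406, 968]; [0, 0, 0, 6, -12, 50, -180, 567, -1624]; [0, 0, 0, 0, 8, -20, 100, -420, 1512]; [0, 0, 0, 0, 0, 10, -30, 175, -840]; [0, 0, 0, 0, 0, 0, 12, -42, 280]; [0, 0, 0, 0, 0, 0, 0, 14, -56]; [0, 0, 0, 0, 0, 0, 0, 0, 16]] (rows listed top to bottom)


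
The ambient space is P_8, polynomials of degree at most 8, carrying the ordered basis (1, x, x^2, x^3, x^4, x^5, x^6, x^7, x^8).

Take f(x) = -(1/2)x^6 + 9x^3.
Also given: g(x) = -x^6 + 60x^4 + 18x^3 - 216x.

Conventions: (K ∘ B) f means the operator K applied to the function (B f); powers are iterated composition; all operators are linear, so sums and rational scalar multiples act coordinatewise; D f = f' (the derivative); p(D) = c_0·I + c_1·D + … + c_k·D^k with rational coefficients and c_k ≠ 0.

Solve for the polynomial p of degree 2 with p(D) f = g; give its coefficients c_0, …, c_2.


c_0 = 2, c_1 = 0, c_2 = -4

D^0 f = -(1/2)x^6 + 9x^3
D^1 f = -3x^5 + 27x^2
D^2 f = -15x^4 + 54x
matching coefficients of g against c_0 f + c_1 Df + … from the top degree down determines the c_i
solution: c_0 = 2, c_1 = 0, c_2 = -4


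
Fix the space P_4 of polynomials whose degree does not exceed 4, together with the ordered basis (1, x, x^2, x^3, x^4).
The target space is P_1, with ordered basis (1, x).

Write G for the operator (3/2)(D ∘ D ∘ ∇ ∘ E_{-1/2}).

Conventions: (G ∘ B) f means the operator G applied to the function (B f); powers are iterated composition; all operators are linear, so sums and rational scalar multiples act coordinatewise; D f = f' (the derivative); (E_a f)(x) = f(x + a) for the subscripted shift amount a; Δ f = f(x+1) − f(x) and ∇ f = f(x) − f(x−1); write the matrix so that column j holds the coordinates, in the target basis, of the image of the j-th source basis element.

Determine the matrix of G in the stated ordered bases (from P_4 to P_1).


the matrix is [[0, 0, 0, 9, -36]; [0, 0, 0, 0, 36]] (rows listed top to bottom)

image of 1: 0
image of x: 0
image of x^2: 0
image of x^3: 9
image of x^4: 36x - 36
each image's coordinates form column j of the matrix


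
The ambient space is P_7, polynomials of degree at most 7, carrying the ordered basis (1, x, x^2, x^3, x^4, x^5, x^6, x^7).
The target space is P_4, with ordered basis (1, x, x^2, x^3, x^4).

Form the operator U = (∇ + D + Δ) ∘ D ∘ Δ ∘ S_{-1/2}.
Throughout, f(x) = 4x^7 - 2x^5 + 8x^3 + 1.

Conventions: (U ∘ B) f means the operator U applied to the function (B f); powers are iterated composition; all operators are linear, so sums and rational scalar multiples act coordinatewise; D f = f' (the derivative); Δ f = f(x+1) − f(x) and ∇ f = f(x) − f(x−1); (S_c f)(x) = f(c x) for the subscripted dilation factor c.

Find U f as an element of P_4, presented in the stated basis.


S_{-1/2} f = -(1/32)x^7 + (1/16)x^5 - x^3 + 1
Δ S_{-1/2} f = -(7/32)x^6 - (21/32)x^5 - (25/32)x^4 - (15/32)x^3 - (97/32)x^2 - (93/32)x - 31/32
D (Δ ∘ S_{-1/2}) f = -(21/16)x^5 - (105/32)x^4 - (25/8)x^3 - (45/32)x^2 - (97/16)x - 93/32
∇ D (Δ ∘ S_{-1/2}) f = -(105/16)x^4 - (45/16)x^2 - 93/16
D D (Δ ∘ S_{-1/2}) f = -(105/16)x^4 - (105/8)x^3 - (75/8)x^2 - (45/16)x - 97/16
Δ D (Δ ∘ S_{-1/2}) f = -(105/16)x^4 - (105/4)x^3 - (675/16)x^2 - (255/8)x - 243/16
(∇ + D + Δ) D (Δ ∘ S_{-1/2}) f = -(315/16)x^4 - (315/8)x^3 - (435/8)x^2 - (555/16)x - 433/16

the result is g(x) = -(315/16)x^4 - (315/8)x^3 - (435/8)x^2 - (555/16)x - 433/16


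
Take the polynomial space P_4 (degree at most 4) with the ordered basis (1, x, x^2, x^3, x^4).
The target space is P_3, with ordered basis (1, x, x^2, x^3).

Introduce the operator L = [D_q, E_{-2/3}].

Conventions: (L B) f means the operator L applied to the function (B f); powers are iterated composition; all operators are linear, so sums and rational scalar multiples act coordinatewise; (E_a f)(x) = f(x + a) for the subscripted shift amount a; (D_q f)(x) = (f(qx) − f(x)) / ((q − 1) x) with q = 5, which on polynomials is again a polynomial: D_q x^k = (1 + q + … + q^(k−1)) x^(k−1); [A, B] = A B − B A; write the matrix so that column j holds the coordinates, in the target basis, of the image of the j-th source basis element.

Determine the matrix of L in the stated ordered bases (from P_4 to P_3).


the matrix is [[0, 0, 8/3, -112/9, 1216/27]; [0, 0, 0, 88/3, -192]; [0, 0, 0, 0, 688/3]; [0, 0, 0, 0, 0]] (rows listed top to bottom)

image of 1: 0
image of x: 0
image of x^2: 8/3
image of x^3: (88/3)x - 112/9
image of x^4: (688/3)x^2 - 192x + 1216/27
each image's coordinates form column j of the matrix


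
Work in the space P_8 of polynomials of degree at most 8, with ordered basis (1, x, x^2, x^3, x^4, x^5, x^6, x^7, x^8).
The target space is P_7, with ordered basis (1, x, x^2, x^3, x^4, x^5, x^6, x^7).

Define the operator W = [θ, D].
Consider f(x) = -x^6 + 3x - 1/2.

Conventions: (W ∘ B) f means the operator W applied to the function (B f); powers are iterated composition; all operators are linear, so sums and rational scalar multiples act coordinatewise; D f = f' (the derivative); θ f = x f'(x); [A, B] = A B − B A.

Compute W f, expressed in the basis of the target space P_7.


D f = -6x^5 + 3
θ D f = -30x^5
θ f = -6x^6 + 3x
D θ f = -36x^5 + 3
[θ, D] f = 6x^5 - 3

the image equals g(x) = 6x^5 - 3


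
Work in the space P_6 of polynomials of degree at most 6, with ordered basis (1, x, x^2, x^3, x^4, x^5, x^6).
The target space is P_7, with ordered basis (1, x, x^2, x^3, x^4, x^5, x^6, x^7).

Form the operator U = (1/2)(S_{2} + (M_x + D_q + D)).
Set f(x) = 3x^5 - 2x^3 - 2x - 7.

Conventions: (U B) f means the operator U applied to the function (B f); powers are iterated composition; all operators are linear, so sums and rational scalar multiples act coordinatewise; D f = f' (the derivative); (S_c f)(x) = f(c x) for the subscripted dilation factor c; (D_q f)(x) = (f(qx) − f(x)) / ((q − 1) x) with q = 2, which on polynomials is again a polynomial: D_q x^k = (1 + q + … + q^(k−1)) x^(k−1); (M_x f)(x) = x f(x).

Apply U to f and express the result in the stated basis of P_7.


the image equals g(x) = (3/2)x^6 + 48x^5 + 53x^4 - 8x^3 - 11x^2 - (11/2)x - 11/2

S_{2} f = 96x^5 - 16x^3 - 4x - 7
M_x f = 3x^6 - 2x^4 - 2x^2 - 7x
D_q f = 93x^4 - 14x^2 - 2
D f = 15x^4 - 6x^2 - 2
(M_x + D_q + D) f = 3x^6 + 106x^4 - 22x^2 - 7x - 4
(S_{2} + (M_x + D_q + D)) f = 3x^6 + 96x^5 + 106x^4 - 16x^3 - 22x^2 - 11x - 11
((1/2)(S_{2} + (M_x + D_q + D))) f = (3/2)x^6 + 48x^5 + 53x^4 - 8x^3 - 11x^2 - (11/2)x - 11/2


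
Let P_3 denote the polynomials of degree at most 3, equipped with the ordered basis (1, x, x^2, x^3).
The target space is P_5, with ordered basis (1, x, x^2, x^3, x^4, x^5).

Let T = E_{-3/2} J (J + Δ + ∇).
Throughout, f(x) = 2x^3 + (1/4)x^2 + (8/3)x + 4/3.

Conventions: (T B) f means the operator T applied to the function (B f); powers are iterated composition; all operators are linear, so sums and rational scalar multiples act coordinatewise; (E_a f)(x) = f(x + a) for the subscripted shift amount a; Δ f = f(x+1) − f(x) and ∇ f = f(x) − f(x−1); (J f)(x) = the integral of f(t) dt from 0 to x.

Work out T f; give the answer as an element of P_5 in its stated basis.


the result is g(x) = (1/10)x^5 - (35/48)x^4 + (473/72)x^3 - (2105/96)x^2 + (457/12)x - 34597/1280

J f = (1/2)x^4 + (1/12)x^3 + (4/3)x^2 + (4/3)x
Δ f = 6x^2 + (13/2)x + 59/12
∇ f = 6x^2 - (11/2)x + 53/12
(J + Δ + ∇) f = (1/2)x^4 + (1/12)x^3 + (40/3)x^2 + (7/3)x + 28/3
J (J + Δ + ∇) f = (1/10)x^5 + (1/48)x^4 + (40/9)x^3 + (7/6)x^2 + (28/3)x
E_{-3/2} J (J + Δ + ∇) f = (1/10)x^5 - (35/48)x^4 + (473/72)x^3 - (2105/96)x^2 + (457/12)x - 34597/1280


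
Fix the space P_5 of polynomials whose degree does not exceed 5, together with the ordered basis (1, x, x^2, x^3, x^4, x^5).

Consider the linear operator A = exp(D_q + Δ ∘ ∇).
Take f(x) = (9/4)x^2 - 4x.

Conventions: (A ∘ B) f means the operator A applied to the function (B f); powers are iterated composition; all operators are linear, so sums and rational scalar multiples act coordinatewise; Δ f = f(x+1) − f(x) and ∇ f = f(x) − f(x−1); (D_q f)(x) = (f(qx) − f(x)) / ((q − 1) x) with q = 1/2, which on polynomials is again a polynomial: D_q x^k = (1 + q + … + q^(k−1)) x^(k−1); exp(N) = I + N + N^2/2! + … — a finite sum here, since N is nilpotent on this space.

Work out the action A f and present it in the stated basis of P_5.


the image equals g(x) = (9/4)x^2 - (5/8)x + 35/16

order-1 term: (27/8)x + 1/2
order-2 term: 27/16
the series for exp(D_q + Δ ∘ ∇) f terminates at order 2
exp(D_q + Δ ∘ ∇) f = (9/4)x^2 - (5/8)x + 35/16


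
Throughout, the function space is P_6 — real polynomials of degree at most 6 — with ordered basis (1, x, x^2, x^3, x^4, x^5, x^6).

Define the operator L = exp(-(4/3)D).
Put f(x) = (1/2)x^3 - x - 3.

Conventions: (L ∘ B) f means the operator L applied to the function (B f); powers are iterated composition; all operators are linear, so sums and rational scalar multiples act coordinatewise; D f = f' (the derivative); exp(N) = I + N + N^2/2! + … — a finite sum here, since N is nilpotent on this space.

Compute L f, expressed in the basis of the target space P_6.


order-1 term: -2x^2 + 4/3
order-2 term: (8/3)x
order-3 term: -32/27
the series for exp(-(4/3)D) f terminates at order 3
exp(-(4/3)D) f = (1/2)x^3 - 2x^2 + (5/3)x - 77/27

the image equals g(x) = (1/2)x^3 - 2x^2 + (5/3)x - 77/27


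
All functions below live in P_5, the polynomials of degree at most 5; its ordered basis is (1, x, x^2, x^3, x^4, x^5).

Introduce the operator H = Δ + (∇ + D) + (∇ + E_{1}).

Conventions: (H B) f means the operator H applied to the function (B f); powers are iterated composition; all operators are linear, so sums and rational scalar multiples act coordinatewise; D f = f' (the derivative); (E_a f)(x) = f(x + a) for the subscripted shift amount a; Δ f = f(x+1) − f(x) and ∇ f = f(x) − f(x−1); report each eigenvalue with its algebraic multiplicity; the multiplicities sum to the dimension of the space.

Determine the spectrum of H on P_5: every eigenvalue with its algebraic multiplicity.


image of 1: 1
image of x: x + 5
image of x^2: x^2 + 10x
image of x^3: x^3 + 15x^2 + 4
image of x^4: x^4 + 20x^3 + 16x
image of x^5: x^5 + 25x^4 + 40x^2 + 4
the matrix is upper triangular; its diagonal is (1, 1, 1, 1, 1, 1)
for a triangular matrix the eigenvalues are the diagonal entries, with algebraic multiplicity their repetition count

λ = 1 (multiplicity 6)


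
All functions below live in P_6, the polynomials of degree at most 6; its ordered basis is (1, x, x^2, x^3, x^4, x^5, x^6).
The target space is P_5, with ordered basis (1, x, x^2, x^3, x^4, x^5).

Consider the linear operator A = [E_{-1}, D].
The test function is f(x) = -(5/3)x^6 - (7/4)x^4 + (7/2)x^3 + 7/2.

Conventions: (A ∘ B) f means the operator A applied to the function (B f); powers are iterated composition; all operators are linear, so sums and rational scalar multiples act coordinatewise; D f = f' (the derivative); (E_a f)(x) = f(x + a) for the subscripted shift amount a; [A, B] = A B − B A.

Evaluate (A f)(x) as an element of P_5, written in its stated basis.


the image equals g(x) = 0

D f = -10x^5 - 7x^3 + (21/2)x^2
E_{-1} D f = -10x^5 + 50x^4 - 107x^3 + (263/2)x^2 - 92x + 55/2
E_{-1} f = -(5/3)x^6 + 10x^5 - (107/4)x^4 + (263/6)x^3 - 46x^2 + (55/2)x - 41/12
D E_{-1} f = -10x^5 + 50x^4 - 107x^3 + (263/2)x^2 - 92x + 55/2
[E_{-1}, D] f = 0


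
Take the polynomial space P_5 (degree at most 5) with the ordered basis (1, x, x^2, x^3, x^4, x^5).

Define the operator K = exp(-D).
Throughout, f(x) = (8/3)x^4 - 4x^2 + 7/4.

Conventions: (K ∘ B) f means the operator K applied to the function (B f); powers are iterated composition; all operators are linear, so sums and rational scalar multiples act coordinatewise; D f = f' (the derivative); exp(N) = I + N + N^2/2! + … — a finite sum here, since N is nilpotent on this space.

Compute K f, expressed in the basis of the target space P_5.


the image equals g(x) = (8/3)x^4 - (32/3)x^3 + 12x^2 - (8/3)x + 5/12

order-1 term: -(32/3)x^3 + 8x
order-2 term: 16x^2 - 4
order-3 term: -(32/3)x
order-4 term: 8/3
the series for exp(-D) f terminates at order 4
exp(-D) f = (8/3)x^4 - (32/3)x^3 + 12x^2 - (8/3)x + 5/12


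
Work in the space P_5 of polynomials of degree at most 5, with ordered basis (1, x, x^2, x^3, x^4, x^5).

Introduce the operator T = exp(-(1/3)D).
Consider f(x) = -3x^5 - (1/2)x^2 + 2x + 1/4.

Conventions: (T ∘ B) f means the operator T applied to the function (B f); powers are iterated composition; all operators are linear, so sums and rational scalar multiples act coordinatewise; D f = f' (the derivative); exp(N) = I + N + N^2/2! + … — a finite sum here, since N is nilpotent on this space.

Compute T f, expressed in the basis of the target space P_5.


g(x) = -3x^5 + 5x^4 - (10/3)x^3 + (11/18)x^2 + (58/27)x - 149/324

order-1 term: 5x^4 + (1/3)x - 2/3
order-2 term: -(10/3)x^3 - 1/18
order-3 term: (10/9)x^2
order-4 term: -(5/27)x
order-5 term: 1/81
the series for exp(-(1/3)D) f terminates at order 5
exp(-(1/3)D) f = -3x^5 + 5x^4 - (10/3)x^3 + (11/18)x^2 + (58/27)x - 149/324


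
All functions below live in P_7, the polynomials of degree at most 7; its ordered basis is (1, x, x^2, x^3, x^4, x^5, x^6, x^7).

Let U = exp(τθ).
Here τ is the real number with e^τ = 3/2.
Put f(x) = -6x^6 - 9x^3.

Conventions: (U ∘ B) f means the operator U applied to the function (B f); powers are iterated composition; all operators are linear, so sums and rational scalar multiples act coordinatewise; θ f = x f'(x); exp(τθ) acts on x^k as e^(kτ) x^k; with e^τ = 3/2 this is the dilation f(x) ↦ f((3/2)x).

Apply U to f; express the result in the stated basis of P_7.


the result is g(x) = -(2187/32)x^6 - (243/8)x^3

exp(τθ) x^k = e^(kτ) x^k; with e^τ = 3/2 this sends x^k to (3/2)^k x^k
x^3 ↦ 27/8 x^3
x^6 ↦ 729/64 x^6
applying this coordinatewise to f: exp(τθ) f = -(2187/32)x^6 - (243/8)x^3


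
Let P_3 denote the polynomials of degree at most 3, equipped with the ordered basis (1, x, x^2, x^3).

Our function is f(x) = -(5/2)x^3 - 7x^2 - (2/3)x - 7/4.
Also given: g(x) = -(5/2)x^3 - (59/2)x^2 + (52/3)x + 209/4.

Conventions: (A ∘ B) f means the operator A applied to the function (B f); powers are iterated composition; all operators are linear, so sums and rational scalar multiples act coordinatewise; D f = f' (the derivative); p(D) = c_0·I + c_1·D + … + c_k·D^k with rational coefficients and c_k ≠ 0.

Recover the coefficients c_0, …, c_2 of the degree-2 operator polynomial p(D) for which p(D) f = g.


D^0 f = -(5/2)x^3 - 7x^2 - (2/3)x - 7/4
D^1 f = -(15/2)x^2 - 14x - 2/3
D^2 f = -15x - 14
matching coefficients of g against c_0 f + c_1 Df + … from the top degree down determines the c_i
solution: c_0 = 1, c_1 = 3, c_2 = -4

c_0 = 1, c_1 = 3, c_2 = -4


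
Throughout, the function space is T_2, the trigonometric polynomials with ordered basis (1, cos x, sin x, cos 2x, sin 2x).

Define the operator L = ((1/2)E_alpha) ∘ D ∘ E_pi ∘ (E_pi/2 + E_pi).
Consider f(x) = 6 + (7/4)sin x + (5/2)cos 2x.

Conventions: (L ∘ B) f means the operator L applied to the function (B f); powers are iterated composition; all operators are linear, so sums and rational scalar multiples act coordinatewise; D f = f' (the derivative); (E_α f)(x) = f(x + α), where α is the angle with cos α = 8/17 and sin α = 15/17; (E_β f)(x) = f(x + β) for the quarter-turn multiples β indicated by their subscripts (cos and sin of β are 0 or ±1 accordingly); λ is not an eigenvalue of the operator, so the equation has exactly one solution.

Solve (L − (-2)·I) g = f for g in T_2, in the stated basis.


the result is g(x) = 3 - (161/500)cos x + (427/500)sin x + (5/4)cos 2x

write g with unknown coordinates in the stated basis and equate coefficients in (L − (-2)·I) g = f
solving from the highest basis element down gives g = 3 - (161/500)cos x + (427/500)sin x + (5/4)cos 2x
check: L g = (161/250)cos x + (21/500)sin x
so L g − (-2)·g = 6 + (7/4)sin x + (5/2)cos 2x = f ✓


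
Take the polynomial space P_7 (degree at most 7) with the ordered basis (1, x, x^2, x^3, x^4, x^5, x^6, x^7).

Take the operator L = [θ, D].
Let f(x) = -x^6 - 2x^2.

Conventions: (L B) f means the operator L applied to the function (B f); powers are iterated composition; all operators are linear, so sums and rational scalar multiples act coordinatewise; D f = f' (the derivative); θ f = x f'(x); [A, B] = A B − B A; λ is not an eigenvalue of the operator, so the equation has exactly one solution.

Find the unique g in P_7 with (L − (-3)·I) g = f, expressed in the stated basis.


g(x) = -(1/3)x^6 - (2/3)x^5 - (10/9)x^4 - (40/27)x^3 - (58/27)x^2 - (116/81)x - 116/243

write g with unknown coordinates in the stated basis and equate coefficients in (L − (-3)·I) g = f
solving from the highest basis element down gives g = -(1/3)x^6 - (2/3)x^5 - (10/9)x^4 - (40/27)x^3 - (58/27)x^2 - (116/81)x - 116/243
check: L g = 2x^5 + (10/3)x^4 + (40/9)x^3 + (40/9)x^2 + (116/27)x + 116/81
so L g − (-3)·g = -x^6 - 2x^2 = f ✓


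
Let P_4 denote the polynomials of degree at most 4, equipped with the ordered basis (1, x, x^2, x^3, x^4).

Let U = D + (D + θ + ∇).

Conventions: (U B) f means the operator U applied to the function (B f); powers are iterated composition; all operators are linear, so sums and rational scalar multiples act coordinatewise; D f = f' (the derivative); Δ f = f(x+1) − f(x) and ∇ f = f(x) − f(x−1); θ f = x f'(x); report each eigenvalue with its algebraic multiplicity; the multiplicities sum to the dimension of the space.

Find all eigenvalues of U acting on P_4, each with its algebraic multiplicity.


image of 1: 0
image of x: x + 3
image of x^2: 2x^2 + 6x - 1
image of x^3: 3x^3 + 9x^2 - 3x + 1
image of x^4: 4x^4 + 12x^3 - 6x^2 + 4x - 1
the matrix is upper triangular; its diagonal is (0, 1, 2, 3, 4)
for a triangular matrix the eigenvalues are the diagonal entries, with algebraic multiplicity their repetition count

λ = 0 (multiplicity 1), λ = 1 (multiplicity 1), λ = 2 (multiplicity 1), λ = 3 (multiplicity 1), λ = 4 (multiplicity 1)


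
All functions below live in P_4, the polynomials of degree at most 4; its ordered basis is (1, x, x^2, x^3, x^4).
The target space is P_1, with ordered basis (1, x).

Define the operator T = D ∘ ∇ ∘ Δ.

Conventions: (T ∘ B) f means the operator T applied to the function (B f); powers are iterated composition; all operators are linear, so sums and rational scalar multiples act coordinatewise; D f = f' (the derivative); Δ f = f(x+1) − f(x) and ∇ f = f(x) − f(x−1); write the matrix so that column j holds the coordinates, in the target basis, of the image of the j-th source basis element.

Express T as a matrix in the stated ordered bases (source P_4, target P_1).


image of 1: 0
image of x: 0
image of x^2: 0
image of x^3: 6
image of x^4: 24x
each image's coordinates form column j of the matrix

the matrix is [[0, 0, 0, 6, 0]; [0, 0, 0, 0, 24]] (rows listed top to bottom)


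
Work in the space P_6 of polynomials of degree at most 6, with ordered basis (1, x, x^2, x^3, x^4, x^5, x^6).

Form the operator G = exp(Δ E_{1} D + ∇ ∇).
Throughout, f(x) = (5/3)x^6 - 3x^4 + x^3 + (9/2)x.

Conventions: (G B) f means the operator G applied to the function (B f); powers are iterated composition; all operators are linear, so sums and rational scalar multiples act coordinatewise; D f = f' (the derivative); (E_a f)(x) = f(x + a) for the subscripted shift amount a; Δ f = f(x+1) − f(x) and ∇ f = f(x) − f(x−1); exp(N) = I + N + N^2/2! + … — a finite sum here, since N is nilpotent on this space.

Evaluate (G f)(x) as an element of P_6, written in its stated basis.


order-1 term: 100x^4 + 100x^3 + 978x^2 + 426x + 871/3
order-2 term: 1200x^2 + 1200x + 4206
order-3 term: 1600
the series for exp(Δ E_{1} D + ∇ ∇) f terminates at order 3
exp(Δ E_{1} D + ∇ ∇) f = (5/3)x^6 + 97x^4 + 101x^3 + 2178x^2 + (3261/2)x + 18289/3

the result is g(x) = (5/3)x^6 + 97x^4 + 101x^3 + 2178x^2 + (3261/2)x + 18289/3


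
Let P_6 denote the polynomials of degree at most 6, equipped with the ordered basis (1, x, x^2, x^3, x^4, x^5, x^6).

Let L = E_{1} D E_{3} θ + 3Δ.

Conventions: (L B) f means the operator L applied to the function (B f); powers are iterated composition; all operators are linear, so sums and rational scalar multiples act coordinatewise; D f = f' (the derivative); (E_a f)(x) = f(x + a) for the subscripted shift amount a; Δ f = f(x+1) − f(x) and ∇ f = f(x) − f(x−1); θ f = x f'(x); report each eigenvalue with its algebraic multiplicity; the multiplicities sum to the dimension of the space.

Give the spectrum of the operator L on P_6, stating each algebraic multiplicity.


λ = 0 (multiplicity 7)

image of 1: 0
image of x: 4
image of x^2: 10x + 19
image of x^3: 18x^2 + 81x + 147
image of x^4: 28x^3 + 210x^2 + 780x + 1027
image of x^5: 40x^4 + 430x^3 + 2430x^2 + 6415x + 6403
image of x^6: 54x^5 + 765x^4 + 5820x^3 + 23085x^2 + 46098x + 36867
the matrix is upper triangular; its diagonal is (0, 0, 0, 0, 0, 0, 0)
for a triangular matrix the eigenvalues are the diagonal entries, with algebraic multiplicity their repetition count


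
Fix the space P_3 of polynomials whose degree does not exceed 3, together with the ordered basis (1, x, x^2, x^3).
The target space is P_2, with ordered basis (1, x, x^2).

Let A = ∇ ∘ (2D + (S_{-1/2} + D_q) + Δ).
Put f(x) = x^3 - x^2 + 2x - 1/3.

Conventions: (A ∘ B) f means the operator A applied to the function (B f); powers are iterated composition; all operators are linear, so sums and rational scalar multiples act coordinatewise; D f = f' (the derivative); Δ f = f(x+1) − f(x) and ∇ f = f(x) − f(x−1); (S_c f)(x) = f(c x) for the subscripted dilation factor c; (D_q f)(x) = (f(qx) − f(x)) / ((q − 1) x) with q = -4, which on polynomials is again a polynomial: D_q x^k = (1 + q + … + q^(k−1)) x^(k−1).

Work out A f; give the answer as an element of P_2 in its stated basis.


D f = 3x^2 - 2x + 2
(2D) f = 6x^2 - 4x + 4
S_{-1/2} f = -(1/8)x^3 - (1/4)x^2 - x - 1/3
D_q f = 13x^2 + 3x + 2
(S_{-1/2} + D_q) f = -(1/8)x^3 + (51/4)x^2 + 2x + 5/3
Δ f = 3x^2 + x + 2
(2D + (S_{-1/2} + D_q) + Δ) f = -(1/8)x^3 + (87/4)x^2 - x + 23/3
∇ (2D + (S_{-1/2} + D_q) + Δ) f = -(3/8)x^2 + (351/8)x - 183/8

the image equals g(x) = -(3/8)x^2 + (351/8)x - 183/8


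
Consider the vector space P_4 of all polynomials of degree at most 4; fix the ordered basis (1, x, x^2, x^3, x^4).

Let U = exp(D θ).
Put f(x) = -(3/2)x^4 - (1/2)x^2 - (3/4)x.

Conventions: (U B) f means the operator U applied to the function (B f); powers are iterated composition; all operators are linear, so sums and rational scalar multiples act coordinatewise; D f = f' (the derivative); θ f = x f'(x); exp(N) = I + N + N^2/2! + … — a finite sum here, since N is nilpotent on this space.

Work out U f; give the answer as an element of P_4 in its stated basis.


the image equals g(x) = -(3/2)x^4 - 24x^3 - (217/2)x^2 - (587/4)x - 151/4

order-1 term: -24x^3 - 2x - 3/4
order-2 term: -108x^2 - 1
order-3 term: -144x
order-4 term: -36
the series for exp(D θ) f terminates at order 4
exp(D θ) f = -(3/2)x^4 - 24x^3 - (217/2)x^2 - (587/4)x - 151/4


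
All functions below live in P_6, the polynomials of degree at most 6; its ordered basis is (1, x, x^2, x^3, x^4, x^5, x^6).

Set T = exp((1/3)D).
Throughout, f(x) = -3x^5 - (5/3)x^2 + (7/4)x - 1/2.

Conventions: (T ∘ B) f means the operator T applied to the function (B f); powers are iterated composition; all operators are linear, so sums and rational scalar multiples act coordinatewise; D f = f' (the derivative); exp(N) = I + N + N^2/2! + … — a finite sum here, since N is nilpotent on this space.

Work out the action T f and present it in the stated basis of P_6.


order-1 term: -5x^4 - (10/9)x + 7/12
order-2 term: -(10/3)x^3 - 5/27
order-3 term: -(10/9)x^2
order-4 term: -(5/27)x
order-5 term: -1/81
the series for exp((1/3)D) f terminates at order 5
exp((1/3)D) f = -3x^5 - 5x^4 - (10/3)x^3 - (25/9)x^2 + (49/108)x - 37/324

the image equals g(x) = -3x^5 - 5x^4 - (10/3)x^3 - (25/9)x^2 + (49/108)x - 37/324


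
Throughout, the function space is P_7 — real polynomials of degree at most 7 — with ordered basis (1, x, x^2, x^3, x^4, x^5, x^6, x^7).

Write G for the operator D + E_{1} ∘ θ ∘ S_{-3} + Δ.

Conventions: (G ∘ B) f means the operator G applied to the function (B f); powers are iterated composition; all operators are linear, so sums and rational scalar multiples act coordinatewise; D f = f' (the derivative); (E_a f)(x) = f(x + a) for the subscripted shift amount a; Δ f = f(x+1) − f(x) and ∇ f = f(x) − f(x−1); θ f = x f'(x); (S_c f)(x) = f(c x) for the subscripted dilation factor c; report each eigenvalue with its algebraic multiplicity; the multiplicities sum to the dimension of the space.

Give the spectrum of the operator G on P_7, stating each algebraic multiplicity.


λ = -15309 (multiplicity 1), λ = -1215 (multiplicity 1), λ = -81 (multiplicity 1), λ = -3 (multiplicity 1), λ = 0 (multiplicity 1), λ = 18 (multiplicity 1), λ = 324 (multiplicity 1), λ = 4374 (multiplicity 1)

image of 1: 0
image of x: -3x - 1
image of x^2: 18x^2 + 40x + 19
image of x^3: -81x^3 - 237x^2 - 240x - 80
image of x^4: 324x^4 + 1304x^3 + 1950x^2 + 1300x + 325
image of x^5: -1215x^5 - 6065x^4 - 12140x^3 - 12140x^2 - 6070x - 1214
image of x^6: 4374x^6 + 26256x^5 + 65625x^4 + 87500x^3 + 65625x^2 + 26250x + 4375
image of x^7: -15309x^7 - 107149x^6 - 321468x^5 - 535780x^4 - 535780x^3 - 321468x^2 - 107156x - 15308
the matrix is upper triangular; its diagonal is (0, -3, 18, -81, 324, -1215, 4374, -15309)
for a triangular matrix the eigenvalues are the diagonal entries, with algebraic multiplicity their repetition count


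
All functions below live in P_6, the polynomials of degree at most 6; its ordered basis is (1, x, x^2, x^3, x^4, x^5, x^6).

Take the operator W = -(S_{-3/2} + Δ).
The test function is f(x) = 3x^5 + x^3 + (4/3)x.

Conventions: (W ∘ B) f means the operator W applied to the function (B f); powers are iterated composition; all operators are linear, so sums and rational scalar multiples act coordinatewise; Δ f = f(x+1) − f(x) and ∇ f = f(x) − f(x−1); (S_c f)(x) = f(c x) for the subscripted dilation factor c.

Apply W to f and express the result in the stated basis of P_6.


S_{-3/2} f = -(729/32)x^5 - (27/8)x^3 - 2x
Δ f = 15x^4 + 30x^3 + 33x^2 + 18x + 16/3
(S_{-3/2} + Δ) f = -(729/32)x^5 + 15x^4 + (213/8)x^3 + 33x^2 + 16x + 16/3
(-(S_{-3/2} + Δ)) f = (729/32)x^5 - 15x^4 - (213/8)x^3 - 33x^2 - 16x - 16/3

g(x) = (729/32)x^5 - 15x^4 - (213/8)x^3 - 33x^2 - 16x - 16/3


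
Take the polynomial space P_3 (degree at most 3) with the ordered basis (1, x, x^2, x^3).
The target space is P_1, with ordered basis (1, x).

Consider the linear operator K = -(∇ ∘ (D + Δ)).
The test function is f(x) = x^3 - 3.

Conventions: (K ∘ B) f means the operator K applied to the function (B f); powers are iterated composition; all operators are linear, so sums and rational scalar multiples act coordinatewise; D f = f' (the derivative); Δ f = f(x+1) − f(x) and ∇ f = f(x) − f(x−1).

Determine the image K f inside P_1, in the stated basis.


g(x) = -12x + 3

D f = 3x^2
Δ f = 3x^2 + 3x + 1
(D + Δ) f = 6x^2 + 3x + 1
∇ (D + Δ) f = 12x - 3
(-(∇ ∘ (D + Δ))) f = -12x + 3


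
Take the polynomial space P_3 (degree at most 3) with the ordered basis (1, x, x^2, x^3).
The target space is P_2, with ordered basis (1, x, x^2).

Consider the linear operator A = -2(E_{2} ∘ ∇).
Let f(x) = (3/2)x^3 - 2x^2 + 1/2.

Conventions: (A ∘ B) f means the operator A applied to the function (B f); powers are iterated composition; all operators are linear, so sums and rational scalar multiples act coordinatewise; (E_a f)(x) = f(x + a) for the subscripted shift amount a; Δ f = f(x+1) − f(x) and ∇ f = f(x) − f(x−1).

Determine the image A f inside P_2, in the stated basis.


g(x) = -9x^2 - 19x - 9

∇ f = (9/2)x^2 - (17/2)x + 7/2
E_{2} ∇ f = (9/2)x^2 + (19/2)x + 9/2
(-2(E_{2} ∘ ∇)) f = -9x^2 - 19x - 9
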